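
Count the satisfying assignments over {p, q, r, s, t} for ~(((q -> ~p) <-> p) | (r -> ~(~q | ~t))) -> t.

Initial set: {(~(((q -> ~p) <-> p) | (r -> ~(~q | ~t))) -> t)}.
(~(((q -> ~p) <-> p) | (r -> ~(~q | ~t))) -> t): β-rule — branch into ~~(((q -> ~p) <-> p) | (r -> ~(~q | ~t)))  //  t.
  branch 1 (add ~~(((q -> ~p) <-> p) | (r -> ~(~q | ~t)))):
    ~~(((q -> ~p) <-> p) | (r -> ~(~q | ~t))): β-rule — branch into ((q -> ~p) <-> p)  //  (r -> ~(~q | ~t)).
      branch 1.1 (add ((q -> ~p) <-> p)):
        ((q -> ~p) <-> p): β-rule — branch into (q -> ~p), p  //  ~(q -> ~p), ~p.
          branch 1.1.1 (add (q -> ~p), p):
            (q -> ~p): β-rule — branch into ~q  //  ~p.
              branch 1.1.1.1 (add ~q):
                ○ open, literals {p=T, q=F}.
              branch 1.1.1.2 (add ~p):
                × closes — contains both p and ~p.
          branch 1.1.2 (add ~(q -> ~p), ~p):
            ~(q -> ~p): α-rule — add q, ~~p.
            × closes — contains both p and ~p.
      branch 1.2 (add (r -> ~(~q | ~t))):
        (r -> ~(~q | ~t)): β-rule — branch into ~r  //  ~(~q | ~t).
          branch 1.2.1 (add ~r):
            ○ open, literals {r=F}.
          branch 1.2.2 (add ~(~q | ~t)):
            ~(~q | ~t): α-rule — add ~~q, ~~t.
            ○ open, literals {q=T, t=T}.
  branch 2 (add t):
    ○ open, literals {t=T}.
2 branches closed, 4 open.
Each open branch fixes some atoms; the unmentioned ones are free. Counting distinct full assignments: branch {p=T, q=F} (r, s, t) contributes 8 new; branch {r=F} (p, q, s, t) contributes 12 new; branch {q=T, t=T} (p, r, s) contributes 4 new; branch {t=T} (p, q, r, s) contributes 2 new. Total: 26.

26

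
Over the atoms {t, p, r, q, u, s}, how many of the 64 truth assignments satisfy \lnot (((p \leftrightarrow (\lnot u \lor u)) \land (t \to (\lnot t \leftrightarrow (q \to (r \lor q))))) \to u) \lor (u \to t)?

Initial set: {(\lnot (((p \leftrightarrow (\lnot u \lor u)) \land (t \to (\lnot t \leftrightarrow (q \to (r \lor q))))) \to u) \lor (u \to t))}.
(\lnot (((p \leftrightarrow (\lnot u \lor u)) \land (t \to (\lnot t \leftrightarrow (q \to (r \lor q))))) \to u) \lor (u \to t)): β-rule — branch into \lnot (((p \leftrightarrow (\lnot u \lor u)) \land (t \to (\lnot t \leftrightarrow (q \to (r \lor q))))) \to u)  //  (u \to t).
  branch 1 (add \lnot (((p \leftrightarrow (\lnot u \lor u)) \land (t \to (\lnot t \leftrightarrow (q \to (r \lor q))))) \to u)):
    \lnot (((p \leftrightarrow (\lnot u \lor u)) \land (t \to (\lnot t \leftrightarrow (q \to (r \lor q))))) \to u): α-rule — add ((p \leftrightarrow (\lnot u \lor u)) \land (t \to (\lnot t \leftrightarrow (q \to (r \lor q))))), \lnot u.
    ((p \leftrightarrow (\lnot u \lor u)) \land (t \to (\lnot t \leftrightarrow (q \to (r \lor q))))): α-rule — add (p \leftrightarrow (\lnot u \lor u)), (t \to (\lnot t \leftrightarrow (q \to (r \lor q)))).
    (p \leftrightarrow (\lnot u \lor u)): β-rule — branch into p, (\lnot u \lor u)  //  \lnot p, \lnot (\lnot u \lor u).
      branch 1.1 (add p, (\lnot u \lor u)):
        (t \to (\lnot t \leftrightarrow (q \to (r \lor q)))): β-rule — branch into \lnot t  //  (\lnot t \leftrightarrow (q \to (r \lor q))).
          branch 1.1.1 (add \lnot t):
            (\lnot u \lor u): β-rule — branch into \lnot u  //  u.
              branch 1.1.1.1 (add \lnot u):
                ○ open, literals {p=true, t=false, u=false}.
              branch 1.1.1.2 (add u):
                × closes — contains both u and \lnot u.
          branch 1.1.2 (add (\lnot t \leftrightarrow (q \to (r \lor q)))):
            (\lnot u \lor u): β-rule — branch into \lnot u  //  u.
              branch 1.1.2.1 (add \lnot u):
                (\lnot t \leftrightarrow (q \to (r \lor q))): β-rule — branch into \lnot t, (q \to (r \lor q))  //  \lnot \lnot t, \lnot (q \to (r \lor q)).
                  branch 1.1.2.1.1 (add \lnot t, (q \to (r \lor q))):
                    (q \to (r \lor q)): β-rule — branch into \lnot q  //  (r \lor q).
                      branch 1.1.2.1.1.1 (add \lnot q):
                        ○ open, literals {p=true, q=false, t=false, u=false}.
                      branch 1.1.2.1.1.2 (add (r \lor q)):
                        (r \lor q): β-rule — branch into r  //  q.
                          branch 1.1.2.1.1.2.1 (add r):
                            ○ open, literals {p=true, r=true, t=false, u=false}.
                          branch 1.1.2.1.1.2.2 (add q):
                            ○ open, literals {p=true, q=true, t=false, u=false}.
                  branch 1.1.2.1.2 (add \lnot \lnot t, \lnot (q \to (r \lor q))):
                    \lnot (q \to (r \lor q)): α-rule — add q, \lnot (r \lor q).
                    \lnot (r \lor q): α-rule — add \lnot r, \lnot q.
                    × closes — contains both q and \lnot q.
              branch 1.1.2.2 (add u):
                × closes — contains both u and \lnot u.
      branch 1.2 (add \lnot p, \lnot (\lnot u \lor u)):
        \lnot (\lnot u \lor u): α-rule — add \lnot \lnot u, \lnot u.
        × closes — contains both u and \lnot u.
  branch 2 (add (u \to t)):
    (u \to t): β-rule — branch into \lnot u  //  t.
      branch 2.1 (add \lnot u):
        ○ open, literals {u=false}.
      branch 2.2 (add t):
        ○ open, literals {t=true}.
4 branches closed, 6 open.
Each open branch fixes some atoms; the unmentioned ones are free. Counting distinct full assignments: branch {p=true, t=false, u=false} (r, q, s) contributes 8 new; branch {p=true, q=false, t=false, u=false} (r, s) contributes 0 new; branch {p=true, r=true, t=false, u=false} (q, s) contributes 0 new; branch {p=true, q=true, t=false, u=false} (r, s) contributes 0 new; branch {u=false} (t, p, r, q, s) contributes 24 new; branch {t=true} (p, r, q, u, s) contributes 16 new. Total: 48.

48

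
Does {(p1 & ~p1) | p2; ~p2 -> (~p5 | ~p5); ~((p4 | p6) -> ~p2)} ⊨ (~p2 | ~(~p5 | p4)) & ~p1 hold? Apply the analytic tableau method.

Initial set: {((p1 & ~p1) | p2); (~p2 -> (~p5 | ~p5)); ~((p4 | p6) -> ~p2); ~((~p2 | ~(~p5 | p4)) & ~p1)}.
~((p4 | p6) -> ~p2): α-rule — add (p4 | p6), ~~p2.
((p1 & ~p1) | p2): β-rule — branch into (p1 & ~p1)  //  p2.
  branch 1 (add (p1 & ~p1)):
    (p1 & ~p1): α-rule — add p1, ~p1.
    × closes — contains both p1 and ~p1.
  branch 2 (add p2):
    (~p2 -> (~p5 | ~p5)): β-rule — branch into ~~p2  //  (~p5 | ~p5).
      branch 2.1 (add ~~p2):
        ~((~p2 | ~(~p5 | p4)) & ~p1): β-rule — branch into ~(~p2 | ~(~p5 | p4))  //  ~~p1.
          branch 2.1.1 (add ~(~p2 | ~(~p5 | p4))):
            ~(~p2 | ~(~p5 | p4)): α-rule — add ~~p2, ~~(~p5 | p4).
            (p4 | p6): β-rule — branch into p4  //  p6.
              branch 2.1.1.1 (add p4):
                ~~(~p5 | p4): β-rule — branch into ~p5  //  p4.
                  branch 2.1.1.1.1 (add ~p5):
                    ○ open, literals {p2=1, p4=1, p5=0}.
                  branch 2.1.1.1.2 (add p4):
                    ○ open, literals {p2=1, p4=1}.
              branch 2.1.1.2 (add p6):
                ~~(~p5 | p4): β-rule — branch into ~p5  //  p4.
                  branch 2.1.1.2.1 (add ~p5):
                    ○ open, literals {p2=1, p5=0, p6=1}.
                  branch 2.1.1.2.2 (add p4):
                    ○ open, literals {p2=1, p4=1, p6=1}.
          branch 2.1.2 (add ~~p1):
            (p4 | p6): β-rule — branch into p4  //  p6.
              branch 2.1.2.1 (add p4):
                ○ open, literals {p1=1, p2=1, p4=1}.
              branch 2.1.2.2 (add p6):
                ○ open, literals {p1=1, p2=1, p6=1}.
      branch 2.2 (add (~p5 | ~p5)):
        ~((~p2 | ~(~p5 | p4)) & ~p1): β-rule — branch into ~(~p2 | ~(~p5 | p4))  //  ~~p1.
          branch 2.2.1 (add ~(~p2 | ~(~p5 | p4))):
            ~(~p2 | ~(~p5 | p4)): α-rule — add ~~p2, ~~(~p5 | p4).
            (p4 | p6): β-rule — branch into p4  //  p6.
              branch 2.2.1.1 (add p4):
                (~p5 | ~p5): β-rule — branch into ~p5  //  ~p5.
                  branch 2.2.1.1.1 (add ~p5):
                    ~~(~p5 | p4): β-rule — branch into ~p5  //  p4.
                      branch 2.2.1.1.1.1 (add ~p5):
                        ○ open, literals {p2=1, p4=1, p5=0}.
                      branch 2.2.1.1.1.2 (add p4):
                        ○ open, literals {p2=1, p4=1, p5=0}.
                  branch 2.2.1.1.2 (add ~p5):
                    ~~(~p5 | p4): β-rule — branch into ~p5  //  p4.
                      branch 2.2.1.1.2.1 (add ~p5):
                        ○ open, literals {p2=1, p4=1, p5=0}.
                      branch 2.2.1.1.2.2 (add p4):
                        ○ open, literals {p2=1, p4=1, p5=0}.
              branch 2.2.1.2 (add p6):
                (~p5 | ~p5): β-rule — branch into ~p5  //  ~p5.
                  branch 2.2.1.2.1 (add ~p5):
                    ~~(~p5 | p4): β-rule — branch into ~p5  //  p4.
                      branch 2.2.1.2.1.1 (add ~p5):
                        ○ open, literals {p2=1, p5=0, p6=1}.
                      branch 2.2.1.2.1.2 (add p4):
                        ○ open, literals {p2=1, p4=1, p5=0, p6=1}.
                  branch 2.2.1.2.2 (add ~p5):
                    ~~(~p5 | p4): β-rule — branch into ~p5  //  p4.
                      branch 2.2.1.2.2.1 (add ~p5):
                        ○ open, literals {p2=1, p5=0, p6=1}.
                      branch 2.2.1.2.2.2 (add p4):
                        ○ open, literals {p2=1, p4=1, p5=0, p6=1}.
          branch 2.2.2 (add ~~p1):
            (p4 | p6): β-rule — branch into p4  //  p6.
              branch 2.2.2.1 (add p4):
                (~p5 | ~p5): β-rule — branch into ~p5  //  ~p5.
                  branch 2.2.2.1.1 (add ~p5):
                    ○ open, literals {p1=1, p2=1, p4=1, p5=0}.
                  branch 2.2.2.1.2 (add ~p5):
                    ○ open, literals {p1=1, p2=1, p4=1, p5=0}.
              branch 2.2.2.2 (add p6):
                (~p5 | ~p5): β-rule — branch into ~p5  //  ~p5.
                  branch 2.2.2.2.1 (add ~p5):
                    ○ open, literals {p1=1, p2=1, p5=0, p6=1}.
                  branch 2.2.2.2.2 (add ~p5):
                    ○ open, literals {p1=1, p2=1, p5=0, p6=1}.
1 branch closed, 18 open.
An open branch gives a countermodel: p2=1, p4=1, p5=0 (unmentioned atoms arbitrary); the premises hold there but the conclusion fails.

No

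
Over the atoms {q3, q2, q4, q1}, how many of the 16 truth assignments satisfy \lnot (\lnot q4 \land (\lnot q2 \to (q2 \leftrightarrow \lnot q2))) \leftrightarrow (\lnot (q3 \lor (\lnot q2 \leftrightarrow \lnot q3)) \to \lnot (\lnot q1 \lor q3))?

Initial set: {T (\lnot (\lnot q4 \land (\lnot q2 \to (q2 \leftrightarrow \lnot q2))) \leftrightarrow (\lnot (q3 \lor (\lnot q2 \leftrightarrow \lnot q3)) \to \lnot (\lnot q1 \lor q3)))}.
T (\lnot (\lnot q4 \land (\lnot q2 \to (q2 \leftrightarrow \lnot q2))) \leftrightarrow (\lnot (q3 \lor (\lnot q2 \leftrightarrow \lnot q3)) \to \lnot (\lnot q1 \lor q3))): β-rule — branch into T \lnot (\lnot q4 \land (\lnot q2 \to (q2 \leftrightarrow \lnot q2))), T (\lnot (q3 \lor (\lnot q2 \leftrightarrow \lnot q3)) \to \lnot (\lnot q1 \lor q3))  //  F \lnot (\lnot q4 \land (\lnot q2 \to (q2 \leftrightarrow \lnot q2))), F (\lnot (q3 \lor (\lnot q2 \leftrightarrow \lnot q3)) \to \lnot (\lnot q1 \lor q3)).
  branch 1 (add T \lnot (\lnot q4 \land (\lnot q2 \to (q2 \leftrightarrow \lnot q2))), T (\lnot (q3 \lor (\lnot q2 \leftrightarrow \lnot q3)) \to \lnot (\lnot q1 \lor q3))):
    T \lnot (\lnot q4 \land (\lnot q2 \to (q2 \leftrightarrow \lnot q2))): β-rule — branch into F \lnot q4  //  F (\lnot q2 \to (q2 \leftrightarrow \lnot q2)).
      branch 1.1 (add F \lnot q4):
        T (\lnot (q3 \lor (\lnot q2 \leftrightarrow \lnot q3)) \to \lnot (\lnot q1 \lor q3)): β-rule — branch into F \lnot (q3 \lor (\lnot q2 \leftrightarrow \lnot q3))  //  T \lnot (\lnot q1 \lor q3).
          branch 1.1.1 (add F \lnot (q3 \lor (\lnot q2 \leftrightarrow \lnot q3))):
            F \lnot (q3 \lor (\lnot q2 \leftrightarrow \lnot q3)): β-rule — branch into T q3  //  T (\lnot q2 \leftrightarrow \lnot q3).
              branch 1.1.1.1 (add T q3):
                ○ open, literals {q3=true, q4=true}.
              branch 1.1.1.2 (add T (\lnot q2 \leftrightarrow \lnot q3)):
                T (\lnot q2 \leftrightarrow \lnot q3): β-rule — branch into T \lnot q2, T \lnot q3  //  F \lnot q2, F \lnot q3.
                  branch 1.1.1.2.1 (add T \lnot q2, T \lnot q3):
                    ○ open, literals {q2=false, q3=false, q4=true}.
                  branch 1.1.1.2.2 (add F \lnot q2, F \lnot q3):
                    ○ open, literals {q2=true, q3=true, q4=true}.
          branch 1.1.2 (add T \lnot (\lnot q1 \lor q3)):
            T \lnot (\lnot q1 \lor q3): α-rule — add F \lnot q1, F q3.
            ○ open, literals {q1=true, q3=false, q4=true}.
      branch 1.2 (add F (\lnot q2 \to (q2 \leftrightarrow \lnot q2))):
        F (\lnot q2 \to (q2 \leftrightarrow \lnot q2)): α-rule — add T \lnot q2, F (q2 \leftrightarrow \lnot q2).
        T (\lnot (q3 \lor (\lnot q2 \leftrightarrow \lnot q3)) \to \lnot (\lnot q1 \lor q3)): β-rule — branch into F \lnot (q3 \lor (\lnot q2 \leftrightarrow \lnot q3))  //  T \lnot (\lnot q1 \lor q3).
          branch 1.2.1 (add F \lnot (q3 \lor (\lnot q2 \leftrightarrow \lnot q3))):
            F (q2 \leftrightarrow \lnot q2): β-rule — branch into T q2, F \lnot q2  //  F q2, T \lnot q2.
              branch 1.2.1.1 (add T q2, F \lnot q2):
                × closes — contains both q2 and \lnot q2.
              branch 1.2.1.2 (add F q2, T \lnot q2):
                F \lnot (q3 \lor (\lnot q2 \leftrightarrow \lnot q3)): β-rule — branch into T q3  //  T (\lnot q2 \leftrightarrow \lnot q3).
                  branch 1.2.1.2.1 (add T q3):
                    ○ open, literals {q2=false, q3=true}.
                  branch 1.2.1.2.2 (add T (\lnot q2 \leftrightarrow \lnot q3)):
                    T (\lnot q2 \leftrightarrow \lnot q3): β-rule — branch into T \lnot q2, T \lnot q3  //  F \lnot q2, F \lnot q3.
                      branch 1.2.1.2.2.1 (add T \lnot q2, T \lnot q3):
                        ○ open, literals {q2=false, q3=false}.
                      branch 1.2.1.2.2.2 (add F \lnot q2, F \lnot q3):
                        × closes — contains both q2 and \lnot q2.
          branch 1.2.2 (add T \lnot (\lnot q1 \lor q3)):
            T \lnot (\lnot q1 \lor q3): α-rule — add F \lnot q1, F q3.
            F (q2 \leftrightarrow \lnot q2): β-rule — branch into T q2, F \lnot q2  //  F q2, T \lnot q2.
              branch 1.2.2.1 (add T q2, F \lnot q2):
                × closes — contains both q2 and \lnot q2.
              branch 1.2.2.2 (add F q2, T \lnot q2):
                ○ open, literals {q1=true, q2=false, q3=false}.
  branch 2 (add F \lnot (\lnot q4 \land (\lnot q2 \to (q2 \leftrightarrow \lnot q2))), F (\lnot (q3 \lor (\lnot q2 \leftrightarrow \lnot q3)) \to \lnot (\lnot q1 \lor q3))):
    F \lnot (\lnot q4 \land (\lnot q2 \to (q2 \leftrightarrow \lnot q2))): α-rule — add T \lnot q4, T (\lnot q2 \to (q2 \leftrightarrow \lnot q2)).
    F (\lnot (q3 \lor (\lnot q2 \leftrightarrow \lnot q3)) \to \lnot (\lnot q1 \lor q3)): α-rule — add T \lnot (q3 \lor (\lnot q2 \leftrightarrow \lnot q3)), F \lnot (\lnot q1 \lor q3).
    T \lnot (q3 \lor (\lnot q2 \leftrightarrow \lnot q3)): α-rule — add F q3, F (\lnot q2 \leftrightarrow \lnot q3).
    T (\lnot q2 \to (q2 \leftrightarrow \lnot q2)): β-rule — branch into F \lnot q2  //  T (q2 \leftrightarrow \lnot q2).
      branch 2.1 (add F \lnot q2):
        F \lnot (\lnot q1 \lor q3): β-rule — branch into T \lnot q1  //  T q3.
          branch 2.1.1 (add T \lnot q1):
            F (\lnot q2 \leftrightarrow \lnot q3): β-rule — branch into T \lnot q2, F \lnot q3  //  F \lnot q2, T \lnot q3.
              branch 2.1.1.1 (add T \lnot q2, F \lnot q3):
                × closes — contains both q2 and \lnot q2.
              branch 2.1.1.2 (add F \lnot q2, T \lnot q3):
                ○ open, literals {q1=false, q2=true, q3=false, q4=false}.
          branch 2.1.2 (add T q3):
            × closes — contains both q3 and \lnot q3.
      branch 2.2 (add T (q2 \leftrightarrow \lnot q2)):
        F \lnot (\lnot q1 \lor q3): β-rule — branch into T \lnot q1  //  T q3.
          branch 2.2.1 (add T \lnot q1):
            F (\lnot q2 \leftrightarrow \lnot q3): β-rule — branch into T \lnot q2, F \lnot q3  //  F \lnot q2, T \lnot q3.
              branch 2.2.1.1 (add T \lnot q2, F \lnot q3):
                × closes — contains both q3 and \lnot q3.
              branch 2.2.1.2 (add F \lnot q2, T \lnot q3):
                T (q2 \leftrightarrow \lnot q2): β-rule — branch into T q2, T \lnot q2  //  F q2, F \lnot q2.
                  branch 2.2.1.2.1 (add T q2, T \lnot q2):
                    × closes — contains both q2 and \lnot q2.
                  branch 2.2.1.2.2 (add F q2, F \lnot q2):
                    × closes — contains both q2 and \lnot q2.
          branch 2.2.2 (add T q3):
            × closes — contains both q3 and \lnot q3.
9 branches closed, 8 open.
Each open branch fixes some atoms; the unmentioned ones are free. Counting distinct full assignments: branch {q3=true, q4=true} (q2, q1) contributes 4 new; branch {q2=false, q3=false, q4=true} (q1) contributes 2 new; branch {q2=true, q3=true, q4=true} (q1) contributes 0 new; branch {q1=true, q3=false, q4=true} (q2) contributes 1 new; branch {q2=false, q3=true} (q4, q1) contributes 2 new; branch {q2=false, q3=false} (q4, q1) contributes 2 new; branch {q1=true, q2=false, q3=false} (q4) contributes 0 new; branch {q1=false, q2=true, q3=false, q4=false} (none free) contributes 1 new. Total: 12.

12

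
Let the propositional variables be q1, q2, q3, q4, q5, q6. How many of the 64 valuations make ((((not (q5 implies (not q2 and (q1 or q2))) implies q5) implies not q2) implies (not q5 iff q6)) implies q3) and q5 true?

Initial set: {(((((not (q5 implies (not q2 and (q1 or q2))) implies q5) implies not q2) implies (not q5 iff q6)) implies q3) and q5)}.
(((((not (q5 implies (not q2 and (q1 or q2))) implies q5) implies not q2) implies (not q5 iff q6)) implies q3) and q5): α-rule — add ((((not (q5 implies (not q2 and (q1 or q2))) implies q5) implies not q2) implies (not q5 iff q6)) implies q3), q5.
((((not (q5 implies (not q2 and (q1 or q2))) implies q5) implies not q2) implies (not q5 iff q6)) implies q3): β-rule — branch into not (((not (q5 implies (not q2 and (q1 or q2))) implies q5) implies not q2) implies (not q5 iff q6))  //  q3.
  branch 1 (add not (((not (q5 implies (not q2 and (q1 or q2))) implies q5) implies not q2) implies (not q5 iff q6))):
    not (((not (q5 implies (not q2 and (q1 or q2))) implies q5) implies not q2) implies (not q5 iff q6)): α-rule — add ((not (q5 implies (not q2 and (q1 or q2))) implies q5) implies not q2), not (not q5 iff q6).
    ((not (q5 implies (not q2 and (q1 or q2))) implies q5) implies not q2): β-rule — branch into not (not (q5 implies (not q2 and (q1 or q2))) implies q5)  //  not q2.
      branch 1.1 (add not (not (q5 implies (not q2 and (q1 or q2))) implies q5)):
        not (not (q5 implies (not q2 and (q1 or q2))) implies q5): α-rule — add not (q5 implies (not q2 and (q1 or q2))), not q5.
        × closes — contains both q5 and not q5.
      branch 1.2 (add not q2):
        not (not q5 iff q6): β-rule — branch into not q5, not q6  //  not not q5, q6.
          branch 1.2.1 (add not q5, not q6):
            × closes — contains both q5 and not q5.
          branch 1.2.2 (add not not q5, q6):
            ○ open, literals {q2=0, q5=1, q6=1}.
  branch 2 (add q3):
    ○ open, literals {q3=1, q5=1}.
2 branches closed, 2 open.
Each open branch fixes some atoms; the unmentioned ones are free. Counting distinct full assignments: branch {q2=0, q5=1, q6=1} (q1, q3, q4) contributes 8 new; branch {q3=1, q5=1} (q1, q2, q4, q6) contributes 12 new. Total: 20.

20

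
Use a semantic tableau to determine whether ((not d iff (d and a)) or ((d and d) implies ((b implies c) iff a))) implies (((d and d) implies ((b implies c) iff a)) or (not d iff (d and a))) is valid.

Assume the negation and expand:
Initial set: {F (((not d iff (d and a)) or ((d and d) implies ((b implies c) iff a))) implies (((d and d) implies ((b implies c) iff a)) or (not d iff (d and a))))}.
F (((not d iff (d and a)) or ((d and d) implies ((b implies c) iff a))) implies (((d and d) implies ((b implies c) iff a)) or (not d iff (d and a)))): α-rule — add T ((not d iff (d and a)) or ((d and d) implies ((b implies c) iff a))), F (((d and d) implies ((b implies c) iff a)) or (not d iff (d and a))).
F (((d and d) implies ((b implies c) iff a)) or (not d iff (d and a))): α-rule — add F ((d and d) implies ((b implies c) iff a)), F (not d iff (d and a)).
F ((d and d) implies ((b implies c) iff a)): α-rule — add T (d and d), F ((b implies c) iff a).
T (d and d): α-rule — add T d, T d.
T ((not d iff (d and a)) or ((d and d) implies ((b implies c) iff a))): β-rule — branch into T (not d iff (d and a))  //  T ((d and d) implies ((b implies c) iff a)).
  branch 1 (add T (not d iff (d and a))):
    F (not d iff (d and a)): β-rule — branch into T not d, F (d and a)  //  F not d, T (d and a).
      branch 1.1 (add T not d, F (d and a)):
        × closes — contains both d and not d.
      branch 1.2 (add F not d, T (d and a)):
        T (d and a): α-rule — add T d, T a.
        F ((b implies c) iff a): β-rule — branch into T (b implies c), F a  //  F (b implies c), T a.
          branch 1.2.1 (add T (b implies c), F a):
            × closes — contains both a and not a.
          branch 1.2.2 (add F (b implies c), T a):
            F (b implies c): α-rule — add T b, F c.
            T (not d iff (d and a)): β-rule — branch into T not d, T (d and a)  //  F not d, F (d and a).
              branch 1.2.2.1 (add T not d, T (d and a)):
                × closes — contains both d and not d.
              branch 1.2.2.2 (add F not d, F (d and a)):
                F (d and a): β-rule — branch into F d  //  F a.
                  branch 1.2.2.2.1 (add F d):
                    × closes — contains both d and not d.
                  branch 1.2.2.2.2 (add F a):
                    × closes — contains both a and not a.
  branch 2 (add T ((d and d) implies ((b implies c) iff a))):
    F (not d iff (d and a)): β-rule — branch into T not d, F (d and a)  //  F not d, T (d and a).
      branch 2.1 (add T not d, F (d and a)):
        × closes — contains both d and not d.
      branch 2.2 (add F not d, T (d and a)):
        T (d and a): α-rule — add T d, T a.
        F ((b implies c) iff a): β-rule — branch into T (b implies c), F a  //  F (b implies c), T a.
          branch 2.2.1 (add T (b implies c), F a):
            × closes — contains both a and not a.
          branch 2.2.2 (add F (b implies c), T a):
            F (b implies c): α-rule — add T b, F c.
            T ((d and d) implies ((b implies c) iff a)): β-rule — branch into F (d and d)  //  T ((b implies c) iff a).
              branch 2.2.2.1 (add F (d and d)):
                F (d and d): β-rule — branch into F d  //  F d.
                  branch 2.2.2.1.1 (add F d):
                    × closes — contains both d and not d.
                  branch 2.2.2.1.2 (add F d):
                    × closes — contains both d and not d.
              branch 2.2.2.2 (add T ((b implies c) iff a)):
                T ((b implies c) iff a): β-rule — branch into T (b implies c), T a  //  F (b implies c), F a.
                  branch 2.2.2.2.1 (add T (b implies c), T a):
                    T (b implies c): β-rule — branch into F b  //  T c.
                      branch 2.2.2.2.1.1 (add F b):
                        × closes — contains both b and not b.
                      branch 2.2.2.2.1.2 (add T c):
                        × closes — contains both c and not c.
                  branch 2.2.2.2.2 (add F (b implies c), F a):
                    × closes — contains both a and not a.
All 12 branches close.
Every branch closed, so the negation is unsatisfiable and the formula is valid.

Valid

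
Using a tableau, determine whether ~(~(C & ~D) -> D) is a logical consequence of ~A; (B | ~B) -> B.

Initial set: {T ~A; T ((B | ~B) -> B); F ~(~(C & ~D) -> D)}.
T ((B | ~B) -> B): β-rule — branch into F (B | ~B)  //  T B.
  branch 1 (add F (B | ~B)):
    F (B | ~B): α-rule — add F B, F ~B.
    × closes — contains both B and ~B.
  branch 2 (add T B):
    F ~(~(C & ~D) -> D): β-rule — branch into F ~(C & ~D)  //  T D.
      branch 2.1 (add F ~(C & ~D)):
        F ~(C & ~D): α-rule — add T C, T ~D.
        ○ open, literals {A=F, B=T, C=T, D=F}.
      branch 2.2 (add T D):
        ○ open, literals {A=F, B=T, D=T}.
1 branch closed, 2 open.
An open branch gives a countermodel: A=F, B=T, C=T, D=F (unmentioned atoms arbitrary); the premises hold there but the conclusion fails.

No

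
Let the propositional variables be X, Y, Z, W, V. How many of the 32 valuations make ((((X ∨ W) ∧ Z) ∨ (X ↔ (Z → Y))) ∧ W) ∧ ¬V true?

Initial set: {(((((X ∨ W) ∧ Z) ∨ (X ↔ (Z → Y))) ∧ W) ∧ ¬V)}.
(((((X ∨ W) ∧ Z) ∨ (X ↔ (Z → Y))) ∧ W) ∧ ¬V): α-rule — add ((((X ∨ W) ∧ Z) ∨ (X ↔ (Z → Y))) ∧ W), ¬V.
((((X ∨ W) ∧ Z) ∨ (X ↔ (Z → Y))) ∧ W): α-rule — add (((X ∨ W) ∧ Z) ∨ (X ↔ (Z → Y))), W.
(((X ∨ W) ∧ Z) ∨ (X ↔ (Z → Y))): β-rule — branch into ((X ∨ W) ∧ Z)  //  (X ↔ (Z → Y)).
  branch 1 (add ((X ∨ W) ∧ Z)):
    ((X ∨ W) ∧ Z): α-rule — add (X ∨ W), Z.
    (X ∨ W): β-rule — branch into X  //  W.
      branch 1.1 (add X):
        ○ open, literals {V=F, W=T, X=T, Z=T}.
      branch 1.2 (add W):
        ○ open, literals {V=F, W=T, Z=T}.
  branch 2 (add (X ↔ (Z → Y))):
    (X ↔ (Z → Y)): β-rule — branch into X, (Z → Y)  //  ¬X, ¬(Z → Y).
      branch 2.1 (add X, (Z → Y)):
        (Z → Y): β-rule — branch into ¬Z  //  Y.
          branch 2.1.1 (add ¬Z):
            ○ open, literals {V=F, W=T, X=T, Z=F}.
          branch 2.1.2 (add Y):
            ○ open, literals {V=F, W=T, X=T, Y=T}.
      branch 2.2 (add ¬X, ¬(Z → Y)):
        ¬(Z → Y): α-rule — add Z, ¬Y.
        ○ open, literals {V=F, W=T, X=F, Y=F, Z=T}.
0 branches closed, 5 open.
Each open branch fixes some atoms; the unmentioned ones are free. Counting distinct full assignments: branch {V=F, W=T, X=T, Z=T} (Y) contributes 2 new; branch {V=F, W=T, Z=T} (X, Y) contributes 2 new; branch {V=F, W=T, X=T, Z=F} (Y) contributes 2 new; branch {V=F, W=T, X=T, Y=T} (Z) contributes 0 new; branch {V=F, W=T, X=F, Y=F, Z=T} (none free) contributes 0 new. Total: 6.

6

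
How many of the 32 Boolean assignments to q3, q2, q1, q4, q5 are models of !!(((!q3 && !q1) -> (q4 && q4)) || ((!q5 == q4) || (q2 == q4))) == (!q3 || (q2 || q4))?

Initial set: {T (!!(((!q3 && !q1) -> (q4 && q4)) || ((!q5 == q4) || (q2 == q4))) == (!q3 || (q2 || q4)))}.
T (!!(((!q3 && !q1) -> (q4 && q4)) || ((!q5 == q4) || (q2 == q4))) == (!q3 || (q2 || q4))): β-rule — branch into T !!(((!q3 && !q1) -> (q4 && q4)) || ((!q5 == q4) || (q2 == q4))), T (!q3 || (q2 || q4))  //  F !!(((!q3 && !q1) -> (q4 && q4)) || ((!q5 == q4) || (q2 == q4))), F (!q3 || (q2 || q4)).
  branch 1 (add T !!(((!q3 && !q1) -> (q4 && q4)) || ((!q5 == q4) || (q2 == q4))), T (!q3 || (q2 || q4))):
    T !!(((!q3 && !q1) -> (q4 && q4)) || ((!q5 == q4) || (q2 == q4))): drop double negation, giving T (((!q3 && !q1) -> (q4 && q4)) || ((!q5 == q4) || (q2 == q4))).
    T (!q3 || (q2 || q4)): β-rule — branch into T !q3  //  T (q2 || q4).
      branch 1.1 (add T !q3):
        T (((!q3 && !q1) -> (q4 && q4)) || ((!q5 == q4) || (q2 == q4))): β-rule — branch into T ((!q3 && !q1) -> (q4 && q4))  //  T ((!q5 == q4) || (q2 == q4)).
          branch 1.1.1 (add T ((!q3 && !q1) -> (q4 && q4))):
            T ((!q3 && !q1) -> (q4 && q4)): β-rule — branch into F (!q3 && !q1)  //  T (q4 && q4).
              branch 1.1.1.1 (add F (!q3 && !q1)):
                F (!q3 && !q1): β-rule — branch into F !q3  //  F !q1.
                  branch 1.1.1.1.1 (add F !q3):
                    × closes — contains both q3 and !q3.
                  branch 1.1.1.1.2 (add F !q1):
                    ○ open, literals {q1=T, q3=F}.
              branch 1.1.1.2 (add T (q4 && q4)):
                T (q4 && q4): α-rule — add T q4, T q4.
                ○ open, literals {q3=F, q4=T}.
          branch 1.1.2 (add T ((!q5 == q4) || (q2 == q4))):
            T ((!q5 == q4) || (q2 == q4)): β-rule — branch into T (!q5 == q4)  //  T (q2 == q4).
              branch 1.1.2.1 (add T (!q5 == q4)):
                T (!q5 == q4): β-rule — branch into T !q5, T q4  //  F !q5, F q4.
                  branch 1.1.2.1.1 (add T !q5, T q4):
                    ○ open, literals {q3=F, q4=T, q5=F}.
                  branch 1.1.2.1.2 (add F !q5, F q4):
                    ○ open, literals {q3=F, q4=F, q5=T}.
              branch 1.1.2.2 (add T (q2 == q4)):
                T (q2 == q4): β-rule — branch into T q2, T q4  //  F q2, F q4.
                  branch 1.1.2.2.1 (add T q2, T q4):
                    ○ open, literals {q2=T, q3=F, q4=T}.
                  branch 1.1.2.2.2 (add F q2, F q4):
                    ○ open, literals {q2=F, q3=F, q4=F}.
      branch 1.2 (add T (q2 || q4)):
        T (((!q3 && !q1) -> (q4 && q4)) || ((!q5 == q4) || (q2 == q4))): β-rule — branch into T ((!q3 && !q1) -> (q4 && q4))  //  T ((!q5 == q4) || (q2 == q4)).
          branch 1.2.1 (add T ((!q3 && !q1) -> (q4 && q4))):
            T (q2 || q4): β-rule — branch into T q2  //  T q4.
              branch 1.2.1.1 (add T q2):
                T ((!q3 && !q1) -> (q4 && q4)): β-rule — branch into F (!q3 && !q1)  //  T (q4 && q4).
                  branch 1.2.1.1.1 (add F (!q3 && !q1)):
                    F (!q3 && !q1): β-rule — branch into F !q3  //  F !q1.
                      branch 1.2.1.1.1.1 (add F !q3):
                        ○ open, literals {q2=T, q3=T}.
                      branch 1.2.1.1.1.2 (add F !q1):
                        ○ open, literals {q1=T, q2=T}.
                  branch 1.2.1.1.2 (add T (q4 && q4)):
                    T (q4 && q4): α-rule — add T q4, T q4.
                    ○ open, literals {q2=T, q4=T}.
              branch 1.2.1.2 (add T q4):
                T ((!q3 && !q1) -> (q4 && q4)): β-rule — branch into F (!q3 && !q1)  //  T (q4 && q4).
                  branch 1.2.1.2.1 (add F (!q3 && !q1)):
                    F (!q3 && !q1): β-rule — branch into F !q3  //  F !q1.
                      branch 1.2.1.2.1.1 (add F !q3):
                        ○ open, literals {q3=T, q4=T}.
                      branch 1.2.1.2.1.2 (add F !q1):
                        ○ open, literals {q1=T, q4=T}.
                  branch 1.2.1.2.2 (add T (q4 && q4)):
                    T (q4 && q4): α-rule — add T q4, T q4.
                    ○ open, literals {q4=T}.
          branch 1.2.2 (add T ((!q5 == q4) || (q2 == q4))):
            T (q2 || q4): β-rule — branch into T q2  //  T q4.
              branch 1.2.2.1 (add T q2):
                T ((!q5 == q4) || (q2 == q4)): β-rule — branch into T (!q5 == q4)  //  T (q2 == q4).
                  branch 1.2.2.1.1 (add T (!q5 == q4)):
                    T (!q5 == q4): β-rule — branch into T !q5, T q4  //  F !q5, F q4.
                      branch 1.2.2.1.1.1 (add T !q5, T q4):
                        ○ open, literals {q2=T, q4=T, q5=F}.
                      branch 1.2.2.1.1.2 (add F !q5, F q4):
                        ○ open, literals {q2=T, q4=F, q5=T}.
                  branch 1.2.2.1.2 (add T (q2 == q4)):
                    T (q2 == q4): β-rule — branch into T q2, T q4  //  F q2, F q4.
                      branch 1.2.2.1.2.1 (add T q2, T q4):
                        ○ open, literals {q2=T, q4=T}.
                      branch 1.2.2.1.2.2 (add F q2, F q4):
                        × closes — contains both q2 and !q2.
              branch 1.2.2.2 (add T q4):
                T ((!q5 == q4) || (q2 == q4)): β-rule — branch into T (!q5 == q4)  //  T (q2 == q4).
                  branch 1.2.2.2.1 (add T (!q5 == q4)):
                    T (!q5 == q4): β-rule — branch into T !q5, T q4  //  F !q5, F q4.
                      branch 1.2.2.2.1.1 (add T !q5, T q4):
                        ○ open, literals {q4=T, q5=F}.
                      branch 1.2.2.2.1.2 (add F !q5, F q4):
                        × closes — contains both q4 and !q4.
                  branch 1.2.2.2.2 (add T (q2 == q4)):
                    T (q2 == q4): β-rule — branch into T q2, T q4  //  F q2, F q4.
                      branch 1.2.2.2.2.1 (add T q2, T q4):
                        ○ open, literals {q2=T, q4=T}.
                      branch 1.2.2.2.2.2 (add F q2, F q4):
                        × closes — contains both q4 and !q4.
  branch 2 (add F !!(((!q3 && !q1) -> (q4 && q4)) || ((!q5 == q4) || (q2 == q4))), F (!q3 || (q2 || q4))):
    F !!(((!q3 && !q1) -> (q4 && q4)) || ((!q5 == q4) || (q2 == q4))): drop double negation, giving F (((!q3 && !q1) -> (q4 && q4)) || ((!q5 == q4) || (q2 == q4))).
    F (!q3 || (q2 || q4)): α-rule — add F !q3, F (q2 || q4).
    F (((!q3 && !q1) -> (q4 && q4)) || ((!q5 == q4) || (q2 == q4))): α-rule — add F ((!q3 && !q1) -> (q4 && q4)), F ((!q5 == q4) || (q2 == q4)).
    F (q2 || q4): α-rule — add F q2, F q4.
    F ((!q3 && !q1) -> (q4 && q4)): α-rule — add T (!q3 && !q1), F (q4 && q4).
    F ((!q5 == q4) || (q2 == q4)): α-rule — add F (!q5 == q4), F (q2 == q4).
    T (!q3 && !q1): α-rule — add T !q3, T !q1.
    × closes — contains both q3 and !q3.
5 branches closed, 17 open.
Each open branch fixes some atoms; the unmentioned ones are free. Counting distinct full assignments: branch {q1=T, q3=F} (q2, q4, q5) contributes 8 new; branch {q3=F, q4=T} (q2, q1, q5) contributes 4 new; branch {q3=F, q4=T, q5=F} (q2, q1) contributes 0 new; branch {q3=F, q4=F, q5=T} (q2, q1) contributes 2 new; branch {q2=T, q3=F, q4=T} (q1, q5) contributes 0 new; branch {q2=F, q3=F, q4=F} (q1, q5) contributes 1 new; branch {q2=T, q3=T} (q1, q4, q5) contributes 8 new; branch {q1=T, q2=T} (q3, q4, q5) contributes 0 new; branch {q2=T, q4=T} (q3, q1, q5) contributes 0 new; branch {q3=T, q4=T} (q2, q1, q5) contributes 4 new; branch {q1=T, q4=T} (q3, q2, q5) contributes 0 new; branch {q4=T} (q3, q2, q1, q5) contributes 0 new; branch {q2=T, q4=T, q5=F} (q3, q1) contributes 0 new; branch {q2=T, q4=F, q5=T} (q3, q1) contributes 0 new; branch {q2=T, q4=T} (q3, q1, q5) contributes 0 new; branch {q4=T, q5=F} (q3, q2, q1) contributes 0 new; branch {q2=T, q4=T} (q3, q1, q5) contributes 0 new. Total: 27.

27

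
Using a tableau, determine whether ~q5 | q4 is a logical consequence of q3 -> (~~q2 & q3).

Initial set: {T (q3 -> (~~q2 & q3)); F (~q5 | q4)}.
F (~q5 | q4): α-rule — add F ~q5, F q4.
T (q3 -> (~~q2 & q3)): β-rule — branch into F q3  //  T (~~q2 & q3).
  branch 1 (add F q3):
    ○ open, literals {q3=F, q4=F, q5=T}.
  branch 2 (add T (~~q2 & q3)):
    T (~~q2 & q3): α-rule — add T ~~q2, T q3.
    T ~~q2: drop double negation, giving T q2.
    ○ open, literals {q2=T, q3=T, q4=F, q5=T}.
0 branches closed, 2 open.
An open branch gives a countermodel: q3=F, q4=F, q5=T (unmentioned atoms arbitrary); the premises hold there but the conclusion fails.

No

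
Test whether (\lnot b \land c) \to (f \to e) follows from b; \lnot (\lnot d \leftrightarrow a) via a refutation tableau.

Yes

Initial set: {b; \lnot (\lnot d \leftrightarrow a); \lnot ((\lnot b \land c) \to (f \to e))}.
\lnot ((\lnot b \land c) \to (f \to e)): α-rule — add (\lnot b \land c), \lnot (f \to e).
(\lnot b \land c): α-rule — add \lnot b, c.
× closes — contains both b and \lnot b.
All 1 branch closes.
Every branch closed, so the premises entail the conclusion.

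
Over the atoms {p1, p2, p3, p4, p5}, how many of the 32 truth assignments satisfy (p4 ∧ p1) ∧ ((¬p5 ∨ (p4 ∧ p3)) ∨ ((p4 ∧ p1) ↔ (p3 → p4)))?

8

Initial set: {((p4 ∧ p1) ∧ ((¬p5 ∨ (p4 ∧ p3)) ∨ ((p4 ∧ p1) ↔ (p3 → p4))))}.
((p4 ∧ p1) ∧ ((¬p5 ∨ (p4 ∧ p3)) ∨ ((p4 ∧ p1) ↔ (p3 → p4)))): α-rule — add (p4 ∧ p1), ((¬p5 ∨ (p4 ∧ p3)) ∨ ((p4 ∧ p1) ↔ (p3 → p4))).
(p4 ∧ p1): α-rule — add p4, p1.
((¬p5 ∨ (p4 ∧ p3)) ∨ ((p4 ∧ p1) ↔ (p3 → p4))): β-rule — branch into (¬p5 ∨ (p4 ∧ p3))  //  ((p4 ∧ p1) ↔ (p3 → p4)).
  branch 1 (add (¬p5 ∨ (p4 ∧ p3))):
    (¬p5 ∨ (p4 ∧ p3)): β-rule — branch into ¬p5  //  (p4 ∧ p3).
      branch 1.1 (add ¬p5):
        ○ open, literals {p1=true, p4=true, p5=false}.
      branch 1.2 (add (p4 ∧ p3)):
        (p4 ∧ p3): α-rule — add p4, p3.
        ○ open, literals {p1=true, p3=true, p4=true}.
  branch 2 (add ((p4 ∧ p1) ↔ (p3 → p4))):
    ((p4 ∧ p1) ↔ (p3 → p4)): β-rule — branch into (p4 ∧ p1), (p3 → p4)  //  ¬(p4 ∧ p1), ¬(p3 → p4).
      branch 2.1 (add (p4 ∧ p1), (p3 → p4)):
        (p4 ∧ p1): α-rule — add p4, p1.
        (p3 → p4): β-rule — branch into ¬p3  //  p4.
          branch 2.1.1 (add ¬p3):
            ○ open, literals {p1=true, p3=false, p4=true}.
          branch 2.1.2 (add p4):
            ○ open, literals {p1=true, p4=true}.
      branch 2.2 (add ¬(p4 ∧ p1), ¬(p3 → p4)):
        ¬(p3 → p4): α-rule — add p3, ¬p4.
        × closes — contains both p4 and ¬p4.
1 branch closed, 4 open.
Each open branch fixes some atoms; the unmentioned ones are free. Counting distinct full assignments: branch {p1=true, p4=true, p5=false} (p2, p3) contributes 4 new; branch {p1=true, p3=true, p4=true} (p2, p5) contributes 2 new; branch {p1=true, p3=false, p4=true} (p2, p5) contributes 2 new; branch {p1=true, p4=true} (p2, p3, p5) contributes 0 new. Total: 8.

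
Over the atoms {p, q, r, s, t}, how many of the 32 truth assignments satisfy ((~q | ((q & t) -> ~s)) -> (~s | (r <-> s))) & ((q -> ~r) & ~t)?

Initial set: {(((~q | ((q & t) -> ~s)) -> (~s | (r <-> s))) & ((q -> ~r) & ~t))}.
(((~q | ((q & t) -> ~s)) -> (~s | (r <-> s))) & ((q -> ~r) & ~t)): α-rule — add ((~q | ((q & t) -> ~s)) -> (~s | (r <-> s))), ((q -> ~r) & ~t).
((q -> ~r) & ~t): α-rule — add (q -> ~r), ~t.
((~q | ((q & t) -> ~s)) -> (~s | (r <-> s))): β-rule — branch into ~(~q | ((q & t) -> ~s))  //  (~s | (r <-> s)).
  branch 1 (add ~(~q | ((q & t) -> ~s))):
    ~(~q | ((q & t) -> ~s)): α-rule — add ~~q, ~((q & t) -> ~s).
    ~((q & t) -> ~s): α-rule — add (q & t), ~~s.
    (q & t): α-rule — add q, t.
    × closes — contains both t and ~t.
  branch 2 (add (~s | (r <-> s))):
    (q -> ~r): β-rule — branch into ~q  //  ~r.
      branch 2.1 (add ~q):
        (~s | (r <-> s)): β-rule — branch into ~s  //  (r <-> s).
          branch 2.1.1 (add ~s):
            ○ open, literals {q=false, s=false, t=false}.
          branch 2.1.2 (add (r <-> s)):
            (r <-> s): β-rule — branch into r, s  //  ~r, ~s.
              branch 2.1.2.1 (add r, s):
                ○ open, literals {q=false, r=true, s=true, t=false}.
              branch 2.1.2.2 (add ~r, ~s):
                ○ open, literals {q=false, r=false, s=false, t=false}.
      branch 2.2 (add ~r):
        (~s | (r <-> s)): β-rule — branch into ~s  //  (r <-> s).
          branch 2.2.1 (add ~s):
            ○ open, literals {r=false, s=false, t=false}.
          branch 2.2.2 (add (r <-> s)):
            (r <-> s): β-rule — branch into r, s  //  ~r, ~s.
              branch 2.2.2.1 (add r, s):
                × closes — contains both r and ~r.
              branch 2.2.2.2 (add ~r, ~s):
                ○ open, literals {r=false, s=false, t=false}.
2 branches closed, 5 open.
Each open branch fixes some atoms; the unmentioned ones are free. Counting distinct full assignments: branch {q=false, s=false, t=false} (p, r) contributes 4 new; branch {q=false, r=true, s=true, t=false} (p) contributes 2 new; branch {q=false, r=false, s=false, t=false} (p) contributes 0 new; branch {r=false, s=false, t=false} (p, q) contributes 2 new; branch {r=false, s=false, t=false} (p, q) contributes 0 new. Total: 8.

8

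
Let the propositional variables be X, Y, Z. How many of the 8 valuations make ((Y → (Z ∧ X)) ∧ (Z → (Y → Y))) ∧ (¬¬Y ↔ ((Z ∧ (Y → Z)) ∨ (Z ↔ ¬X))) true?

2

Initial set: {(((Y → (Z ∧ X)) ∧ (Z → (Y → Y))) ∧ (¬¬Y ↔ ((Z ∧ (Y → Z)) ∨ (Z ↔ ¬X))))}.
(((Y → (Z ∧ X)) ∧ (Z → (Y → Y))) ∧ (¬¬Y ↔ ((Z ∧ (Y → Z)) ∨ (Z ↔ ¬X)))): α-rule — add ((Y → (Z ∧ X)) ∧ (Z → (Y → Y))), (¬¬Y ↔ ((Z ∧ (Y → Z)) ∨ (Z ↔ ¬X))).
((Y → (Z ∧ X)) ∧ (Z → (Y → Y))): α-rule — add (Y → (Z ∧ X)), (Z → (Y → Y)).
(¬¬Y ↔ ((Z ∧ (Y → Z)) ∨ (Z ↔ ¬X))): β-rule — branch into ¬¬Y, ((Z ∧ (Y → Z)) ∨ (Z ↔ ¬X))  //  ¬¬¬Y, ¬((Z ∧ (Y → Z)) ∨ (Z ↔ ¬X)).
  branch 1 (add ¬¬Y, ((Z ∧ (Y → Z)) ∨ (Z ↔ ¬X))):
    ¬¬Y: drop double negation, giving Y.
    (Y → (Z ∧ X)): β-rule — branch into ¬Y  //  (Z ∧ X).
      branch 1.1 (add ¬Y):
        × closes — contains both Y and ¬Y.
      branch 1.2 (add (Z ∧ X)):
        (Z ∧ X): α-rule — add Z, X.
        (Z → (Y → Y)): β-rule — branch into ¬Z  //  (Y → Y).
          branch 1.2.1 (add ¬Z):
            × closes — contains both Z and ¬Z.
          branch 1.2.2 (add (Y → Y)):
            ((Z ∧ (Y → Z)) ∨ (Z ↔ ¬X)): β-rule — branch into (Z ∧ (Y → Z))  //  (Z ↔ ¬X).
              branch 1.2.2.1 (add (Z ∧ (Y → Z))):
                (Z ∧ (Y → Z)): α-rule — add Z, (Y → Z).
                (Y → Y): β-rule — branch into ¬Y  //  Y.
                  branch 1.2.2.1.1 (add ¬Y):
                    × closes — contains both Y and ¬Y.
                  branch 1.2.2.1.2 (add Y):
                    (Y → Z): β-rule — branch into ¬Y  //  Z.
                      branch 1.2.2.1.2.1 (add ¬Y):
                        × closes — contains both Y and ¬Y.
                      branch 1.2.2.1.2.2 (add Z):
                        ○ open, literals {X=true, Y=true, Z=true}.
              branch 1.2.2.2 (add (Z ↔ ¬X)):
                (Y → Y): β-rule — branch into ¬Y  //  Y.
                  branch 1.2.2.2.1 (add ¬Y):
                    × closes — contains both Y and ¬Y.
                  branch 1.2.2.2.2 (add Y):
                    (Z ↔ ¬X): β-rule — branch into Z, ¬X  //  ¬Z, ¬¬X.
                      branch 1.2.2.2.2.1 (add Z, ¬X):
                        × closes — contains both X and ¬X.
                      branch 1.2.2.2.2.2 (add ¬Z, ¬¬X):
                        × closes — contains both Z and ¬Z.
  branch 2 (add ¬¬¬Y, ¬((Z ∧ (Y → Z)) ∨ (Z ↔ ¬X))):
    ¬¬¬Y: drop double negation, giving ¬Y.
    ¬((Z ∧ (Y → Z)) ∨ (Z ↔ ¬X)): α-rule — add ¬(Z ∧ (Y → Z)), ¬(Z ↔ ¬X).
    (Y → (Z ∧ X)): β-rule — branch into ¬Y  //  (Z ∧ X).
      branch 2.1 (add ¬Y):
        (Z → (Y → Y)): β-rule — branch into ¬Z  //  (Y → Y).
          branch 2.1.1 (add ¬Z):
            ¬(Z ∧ (Y → Z)): β-rule — branch into ¬Z  //  ¬(Y → Z).
              branch 2.1.1.1 (add ¬Z):
                ¬(Z ↔ ¬X): β-rule — branch into Z, ¬¬X  //  ¬Z, ¬X.
                  branch 2.1.1.1.1 (add Z, ¬¬X):
                    × closes — contains both Z and ¬Z.
                  branch 2.1.1.1.2 (add ¬Z, ¬X):
                    ○ open, literals {X=false, Y=false, Z=false}.
              branch 2.1.1.2 (add ¬(Y → Z)):
                ¬(Y → Z): α-rule — add Y, ¬Z.
                × closes — contains both Y and ¬Y.
          branch 2.1.2 (add (Y → Y)):
            ¬(Z ∧ (Y → Z)): β-rule — branch into ¬Z  //  ¬(Y → Z).
              branch 2.1.2.1 (add ¬Z):
                ¬(Z ↔ ¬X): β-rule — branch into Z, ¬¬X  //  ¬Z, ¬X.
                  branch 2.1.2.1.1 (add Z, ¬¬X):
                    × closes — contains both Z and ¬Z.
                  branch 2.1.2.1.2 (add ¬Z, ¬X):
                    (Y → Y): β-rule — branch into ¬Y  //  Y.
                      branch 2.1.2.1.2.1 (add ¬Y):
                        ○ open, literals {X=false, Y=false, Z=false}.
                      branch 2.1.2.1.2.2 (add Y):
                        × closes — contains both Y and ¬Y.
              branch 2.1.2.2 (add ¬(Y → Z)):
                ¬(Y → Z): α-rule — add Y, ¬Z.
                × closes — contains both Y and ¬Y.
      branch 2.2 (add (Z ∧ X)):
        (Z ∧ X): α-rule — add Z, X.
        (Z → (Y → Y)): β-rule — branch into ¬Z  //  (Y → Y).
          branch 2.2.1 (add ¬Z):
            × closes — contains both Z and ¬Z.
          branch 2.2.2 (add (Y → Y)):
            ¬(Z ∧ (Y → Z)): β-rule — branch into ¬Z  //  ¬(Y → Z).
              branch 2.2.2.1 (add ¬Z):
                × closes — contains both Z and ¬Z.
              branch 2.2.2.2 (add ¬(Y → Z)):
                ¬(Y → Z): α-rule — add Y, ¬Z.
                × closes — contains both Y and ¬Y.
15 branches closed, 3 open.
Each open branch fixes some atoms; the unmentioned ones are free. Counting distinct full assignments: branch {X=true, Y=true, Z=true} (none free) contributes 1 new; branch {X=false, Y=false, Z=false} (none free) contributes 1 new; branch {X=false, Y=false, Z=false} (none free) contributes 0 new. Total: 2.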